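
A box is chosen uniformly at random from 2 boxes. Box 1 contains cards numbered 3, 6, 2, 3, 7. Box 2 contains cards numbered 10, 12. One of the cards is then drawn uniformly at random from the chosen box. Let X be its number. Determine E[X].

E[X | box 1] = (3+6+2+3+7)/5 = 21/5.
E[X | box 2] = (10+12)/2 = 11.
By the law of total expectation,
E[X] = (1/2)·(21/5) + (1/2)·(11) = 38/5.

38/5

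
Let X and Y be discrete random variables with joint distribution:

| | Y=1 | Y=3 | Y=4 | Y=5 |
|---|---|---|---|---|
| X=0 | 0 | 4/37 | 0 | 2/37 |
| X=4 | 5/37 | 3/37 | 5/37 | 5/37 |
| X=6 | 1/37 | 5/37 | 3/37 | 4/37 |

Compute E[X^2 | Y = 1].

P(Y = 1) = 6/37.
Σ X^2·P over the event = 16·(5/37) + 36·(1/37) = 116/37.
E[X^2 | Y = 1] = (116/37) / (6/37) = 58/3.

58/3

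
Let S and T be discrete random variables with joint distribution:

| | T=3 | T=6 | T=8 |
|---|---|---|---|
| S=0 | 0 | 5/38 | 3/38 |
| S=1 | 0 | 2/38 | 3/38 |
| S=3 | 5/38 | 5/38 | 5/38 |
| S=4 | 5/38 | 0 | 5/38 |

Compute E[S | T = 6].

P(T = 6) = 6/19.
Σ S·P over the event = 0·(5/38) + 1·(2/38) + 3·(5/38) = 17/38.
E[S | T = 6] = (17/38) / (6/19) = 17/12.

17/12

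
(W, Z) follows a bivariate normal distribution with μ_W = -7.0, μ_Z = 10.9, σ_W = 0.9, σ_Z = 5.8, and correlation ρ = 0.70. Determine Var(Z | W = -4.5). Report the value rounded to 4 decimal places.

17.1564

Var(Z | W=x) = (1 − ρ²)·σ_Z².
Var(Z | W=-4.5) = (5.8)²·(1 − (0.70)²) = 33.64·0.51 = 17.1564.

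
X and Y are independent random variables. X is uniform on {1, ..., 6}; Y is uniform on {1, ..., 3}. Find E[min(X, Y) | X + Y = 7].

2

Outcomes with X + Y = 7: (4,3), (5,2), (6,1), each with probability 1/18.
E[min(X, Y) | X + Y = 7] = (3 + 2 + 1) / 3 = 2.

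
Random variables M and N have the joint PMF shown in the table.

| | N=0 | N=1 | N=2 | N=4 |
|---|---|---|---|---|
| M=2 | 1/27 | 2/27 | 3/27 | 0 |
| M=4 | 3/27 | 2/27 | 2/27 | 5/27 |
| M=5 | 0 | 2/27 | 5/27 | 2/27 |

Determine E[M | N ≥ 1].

P(N ≥ 1) = 23/27.
Σ M·P over the event = 2·(2/27) + 2·(3/27) + 4·(2/27) + 4·(2/27) + 4·(5/27) + 5·(2/27) + 5·(5/27) + 5·(2/27) = 91/27.
E[M | N ≥ 1] = (91/27) / (23/27) = 91/23.

91/23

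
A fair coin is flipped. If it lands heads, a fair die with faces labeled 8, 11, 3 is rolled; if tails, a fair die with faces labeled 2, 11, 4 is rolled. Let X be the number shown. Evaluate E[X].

E[X | heads] = (8+11+3)/3 = 22/3.
E[X | tails] = (2+11+4)/3 = 17/3.
E[X] = (1/2)·(22/3) + (1/2)·(17/3) = 13/2.

13/2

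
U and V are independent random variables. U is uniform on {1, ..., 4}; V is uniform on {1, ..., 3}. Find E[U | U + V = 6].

7/2

Outcomes with U + V = 6: (3,3), (4,2), each with probability 1/12.
E[U | U + V = 6] = (3 + 4) / 2 = 7/2.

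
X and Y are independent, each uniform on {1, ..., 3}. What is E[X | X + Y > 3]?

Outcomes with X + Y > 3: (1,3), (2,2), (2,3), (3,1), (3,2), (3,3), each with probability 1/9.
E[X | X + Y > 3] = (1 + 2 + 2 + 3 + 3 + 3) / 6 = 7/3.

7/3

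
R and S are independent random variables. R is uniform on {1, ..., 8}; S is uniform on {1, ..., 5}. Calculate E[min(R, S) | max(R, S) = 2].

4/3

P(max(R, S) = 2) = 3/40.
Summing min(R,S)·P(x,y) over outcomes with max(R, S) = 2 gives 1/10.
E[min(R, S) | max(R, S) = 2] = (1/10) / (3/40) = 4/3.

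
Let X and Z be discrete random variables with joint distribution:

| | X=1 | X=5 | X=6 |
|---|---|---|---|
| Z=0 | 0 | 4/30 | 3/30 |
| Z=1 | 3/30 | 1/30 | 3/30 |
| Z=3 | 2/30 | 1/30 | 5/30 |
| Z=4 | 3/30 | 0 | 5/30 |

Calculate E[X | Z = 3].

37/8

P(Z = 3) = 4/15.
Σ X·P over the event = 1·(2/30) + 5·(1/30) + 6·(5/30) = 37/30.
E[X | Z = 3] = (37/30) / (4/15) = 37/8.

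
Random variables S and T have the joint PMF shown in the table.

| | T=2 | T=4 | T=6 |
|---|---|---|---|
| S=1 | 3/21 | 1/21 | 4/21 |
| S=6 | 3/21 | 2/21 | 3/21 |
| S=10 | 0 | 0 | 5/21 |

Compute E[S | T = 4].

P(T = 4) = 1/7.
Σ S·P over the event = 1·(1/21) + 6·(2/21) = 13/21.
E[S | T = 4] = (13/21) / (1/7) = 13/3.

13/3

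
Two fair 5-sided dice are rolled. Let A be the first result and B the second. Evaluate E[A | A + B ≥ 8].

13/3

P(A + B ≥ 8) = 6/25.
Summing A·P(x,y) over outcomes with A + B ≥ 8 gives 26/25.
E[A | A + B ≥ 8] = (26/25) / (6/25) = 13/3.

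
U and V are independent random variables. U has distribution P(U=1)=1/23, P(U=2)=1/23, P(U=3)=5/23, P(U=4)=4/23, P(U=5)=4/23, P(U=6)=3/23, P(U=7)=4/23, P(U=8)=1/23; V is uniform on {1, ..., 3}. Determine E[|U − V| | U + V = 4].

P(U + V = 4) = 7/69.
Summing |U−V|·P(x,y) over outcomes with U + V = 4 gives 4/23.
E[|U − V| | U + V = 4] = (4/23) / (7/69) = 12/7.

12/7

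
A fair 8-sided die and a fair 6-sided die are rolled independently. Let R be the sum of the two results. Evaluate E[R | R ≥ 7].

P(R ≥ 7) = 11/16.
Σ over the event: 7·1/8 + 8·1/8 + 9·1/8 + 10·5/48 + 11·1/12 + 12·1/16 + 13·1/24 + 14·1/48 = 157/24.
E[R | R ≥ 7] = (157/24) / (11/16) = 314/33.

314/33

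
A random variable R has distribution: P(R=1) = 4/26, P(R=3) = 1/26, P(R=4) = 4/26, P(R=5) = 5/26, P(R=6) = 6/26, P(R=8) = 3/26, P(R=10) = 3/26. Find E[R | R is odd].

16/5

P(R is odd) = 5/13.
Σ over the event: 1·2/13 + 3·1/26 + 5·5/26 = 16/13.
E[R | R is odd] = (16/13) / (5/13) = 16/5.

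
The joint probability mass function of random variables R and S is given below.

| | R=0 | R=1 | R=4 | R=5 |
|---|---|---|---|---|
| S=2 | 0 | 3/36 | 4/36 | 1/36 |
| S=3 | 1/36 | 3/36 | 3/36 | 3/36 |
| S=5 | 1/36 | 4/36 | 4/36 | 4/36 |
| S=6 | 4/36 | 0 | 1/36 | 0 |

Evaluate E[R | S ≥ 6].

4/5

P(S ≥ 6) = 5/36.
Σ R·P over the event = 0·(4/36) + 4·(1/36) = 1/9.
E[R | S ≥ 6] = (1/9) / (5/36) = 4/5.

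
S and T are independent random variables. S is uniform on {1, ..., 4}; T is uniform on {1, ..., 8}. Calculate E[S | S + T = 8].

5/2

P(S + T = 8) = 1/8.
Summing S·P(x,y) over outcomes with S + T = 8 gives 5/16.
E[S | S + T = 8] = (5/16) / (1/8) = 5/2.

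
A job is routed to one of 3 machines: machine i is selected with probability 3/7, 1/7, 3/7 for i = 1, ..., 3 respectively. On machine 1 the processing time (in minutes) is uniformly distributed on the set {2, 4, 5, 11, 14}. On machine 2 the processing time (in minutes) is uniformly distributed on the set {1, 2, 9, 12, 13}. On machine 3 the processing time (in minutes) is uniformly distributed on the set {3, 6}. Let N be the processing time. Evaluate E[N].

E[N | machine 1] = (2+4+5+11+14)/5 = 36/5.
E[N | machine 2] = (1+2+9+12+13)/5 = 37/5.
E[N | machine 3] = (3+6)/2 = 9/2.
By the law of total expectation,
E[N] = (3/7)·(36/5) + (1/7)·(37/5) + (3/7)·(9/2) = 85/14.

85/14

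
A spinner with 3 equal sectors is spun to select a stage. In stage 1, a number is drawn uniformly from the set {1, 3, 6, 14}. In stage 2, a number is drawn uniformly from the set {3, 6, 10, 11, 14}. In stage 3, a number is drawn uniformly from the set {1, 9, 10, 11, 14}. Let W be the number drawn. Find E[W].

119/15

E[W | stage 1] = (1+3+6+14)/4 = 6.
E[W | stage 2] = (3+6+10+11+14)/5 = 44/5.
E[W | stage 3] = (1+9+10+11+14)/5 = 9.
By the law of total expectation,
E[W] = (1/3)·(6) + (1/3)·(44/5) + (1/3)·(9) = 119/15.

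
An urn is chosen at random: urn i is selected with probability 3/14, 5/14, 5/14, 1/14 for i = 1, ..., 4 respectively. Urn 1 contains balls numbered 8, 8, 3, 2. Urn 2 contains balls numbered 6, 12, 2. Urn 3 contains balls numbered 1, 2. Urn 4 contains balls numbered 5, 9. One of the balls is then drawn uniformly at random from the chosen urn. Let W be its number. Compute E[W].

109/24

E[W | urn 1] = (8+8+3+2)/4 = 21/4.
E[W | urn 2] = (6+12+2)/3 = 20/3.
E[W | urn 3] = (1+2)/2 = 3/2.
E[W | urn 4] = (5+9)/2 = 7.
E[W] = (3/14)·(21/4) + (5/14)·(20/3) + (5/14)·(3/2) + (1/14)·(7) = 109/24.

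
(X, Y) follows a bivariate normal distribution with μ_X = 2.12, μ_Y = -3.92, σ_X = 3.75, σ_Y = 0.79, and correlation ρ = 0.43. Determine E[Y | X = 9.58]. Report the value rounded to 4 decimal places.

E[Y | X=x] = μ_Y + ρ(σ_Y/σ_X)(x − μ_X) for jointly normal variables.
E[Y | X=9.58] = -3.92 + (0.43)·(0.79/3.75)·(9.58 − (2.12)) = -3.92 + (0.090587)·(7.46) = -3.2442.

-3.2442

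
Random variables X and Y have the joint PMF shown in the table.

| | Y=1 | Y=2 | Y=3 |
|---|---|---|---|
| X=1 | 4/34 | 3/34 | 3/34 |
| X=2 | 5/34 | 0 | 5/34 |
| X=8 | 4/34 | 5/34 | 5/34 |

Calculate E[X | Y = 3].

53/13

P(Y = 3) = 13/34.
Summing X·P(X=x,Y=y) over the conditioning event gives 53/34.
E[X | Y = 3] = (53/34) / (13/34) = 53/13.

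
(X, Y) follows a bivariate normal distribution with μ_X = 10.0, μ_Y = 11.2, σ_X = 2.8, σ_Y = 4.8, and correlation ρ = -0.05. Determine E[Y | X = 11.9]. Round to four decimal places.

11.0371

The regression of Y on X has slope ρ·σ_Y/σ_X and passes through (μ_X, μ_Y).
E[Y | X=11.9] = 11.2 + (-0.05)·(4.8/2.8)·(11.9 − (10.0)) = 11.2 + (-0.085714)·(1.9) = 11.0371.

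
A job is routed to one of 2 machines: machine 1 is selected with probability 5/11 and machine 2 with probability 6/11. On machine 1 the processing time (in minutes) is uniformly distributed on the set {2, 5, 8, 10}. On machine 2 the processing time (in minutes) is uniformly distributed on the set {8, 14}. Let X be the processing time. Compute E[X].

389/44

E[X | machine 1] = (2+5+8+10)/4 = 25/4.
E[X | machine 2] = (8+14)/2 = 11.
By the law of total expectation,
E[X] = (5/11)·(25/4) + (6/11)·(11) = 389/44.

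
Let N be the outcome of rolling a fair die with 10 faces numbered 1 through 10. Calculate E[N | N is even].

Given N is even, N is equally likely to be any of {2, 4, 6, 8, 10}.
E[N | N is even] = (2 + 4 + 6 + 8 + 10) / 5 = 6.

6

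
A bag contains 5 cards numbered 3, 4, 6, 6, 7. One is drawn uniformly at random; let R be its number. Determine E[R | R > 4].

P(R > 4) = 3/5.
Σ over the event: 6·2/5 + 7·1/5 = 19/5.
E[R | R > 4] = (19/5) / (3/5) = 19/3.

19/3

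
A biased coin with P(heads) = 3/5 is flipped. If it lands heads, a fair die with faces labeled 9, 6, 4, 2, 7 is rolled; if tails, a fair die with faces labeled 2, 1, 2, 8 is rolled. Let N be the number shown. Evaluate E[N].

233/50

E[N | heads] = (9+6+4+2+7)/5 = 28/5.
E[N | tails] = (2+1+2+8)/4 = 13/4.
E[N] = (3/5)·(28/5) + (2/5)·(13/4) = 233/50.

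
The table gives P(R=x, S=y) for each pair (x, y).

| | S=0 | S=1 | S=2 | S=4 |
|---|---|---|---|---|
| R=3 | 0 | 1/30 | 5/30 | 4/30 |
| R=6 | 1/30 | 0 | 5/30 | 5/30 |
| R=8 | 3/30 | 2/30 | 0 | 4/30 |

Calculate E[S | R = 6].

P(R = 6) = 11/30.
Summing S·P(R=x,S=y) over the conditioning event gives 1.
E[S | R = 6] = (1) / (11/30) = 30/11.

30/11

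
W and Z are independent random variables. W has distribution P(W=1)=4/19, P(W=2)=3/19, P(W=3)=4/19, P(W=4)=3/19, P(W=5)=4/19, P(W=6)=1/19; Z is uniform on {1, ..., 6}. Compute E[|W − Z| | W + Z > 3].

208/103

P(W + Z > 3) = 103/114.
Summing |W−Z|·P(x,y) over outcomes with W + Z > 3 gives 104/57.
E[|W − Z| | W + Z > 3] = (104/57) / (103/114) = 208/103.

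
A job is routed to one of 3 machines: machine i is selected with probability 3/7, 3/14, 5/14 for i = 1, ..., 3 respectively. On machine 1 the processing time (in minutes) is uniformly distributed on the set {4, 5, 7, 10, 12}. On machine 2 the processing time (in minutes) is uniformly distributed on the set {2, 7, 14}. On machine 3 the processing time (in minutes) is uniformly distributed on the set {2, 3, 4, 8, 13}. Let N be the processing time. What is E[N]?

E[N | machine 1] = (4+5+7+10+12)/5 = 38/5.
E[N | machine 2] = (2+7+14)/3 = 23/3.
E[N | machine 3] = (2+3+4+8+13)/5 = 6.
By the law of total expectation,
E[N] = (3/7)·(38/5) + (3/14)·(23/3) + (5/14)·(6) = 493/70.

493/70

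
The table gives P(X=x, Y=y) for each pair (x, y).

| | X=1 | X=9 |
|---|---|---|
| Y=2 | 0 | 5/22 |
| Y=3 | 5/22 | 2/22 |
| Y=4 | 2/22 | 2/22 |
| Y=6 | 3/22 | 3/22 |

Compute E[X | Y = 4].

P(Y = 4) = 2/11.
Σ X·P over the event = 1·(2/22) + 9·(2/22) = 10/11.
E[X | Y = 4] = (10/11) / (2/11) = 5.

5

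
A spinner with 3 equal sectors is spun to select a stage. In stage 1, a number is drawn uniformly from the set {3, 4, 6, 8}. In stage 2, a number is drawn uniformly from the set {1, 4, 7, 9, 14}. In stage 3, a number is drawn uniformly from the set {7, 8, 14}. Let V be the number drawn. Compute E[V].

263/36

E[V | stage 1] = (3+4+6+8)/4 = 21/4.
E[V | stage 2] = (1+4+7+9+14)/5 = 7.
E[V | stage 3] = (7+8+14)/3 = 29/3.
E[V] = (1/3)·(21/4) + (1/3)·(7) + (1/3)·(29/3) = 263/36.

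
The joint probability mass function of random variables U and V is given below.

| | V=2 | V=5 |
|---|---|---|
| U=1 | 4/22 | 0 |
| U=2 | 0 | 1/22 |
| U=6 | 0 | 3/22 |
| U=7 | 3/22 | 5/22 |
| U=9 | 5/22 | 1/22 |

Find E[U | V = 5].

P(V = 5) = 5/11.
Σ U·P over the event = 2·(1/22) + 6·(3/22) + 7·(5/22) + 9·(1/22) = 32/11.
E[U | V = 5] = (32/11) / (5/11) = 32/5.

32/5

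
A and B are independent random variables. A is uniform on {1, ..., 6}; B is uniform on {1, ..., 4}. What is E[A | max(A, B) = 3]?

Outcomes with max(A, B) = 3: (1,3), (2,3), (3,1), (3,2), (3,3), each with probability 1/24.
E[A | max(A, B) = 3] = (1 + 2 + 3 + 3 + 3) / 5 = 12/5.

12/5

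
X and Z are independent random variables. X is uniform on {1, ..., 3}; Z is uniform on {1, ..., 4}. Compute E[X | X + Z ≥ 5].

7/3

Outcomes with X + Z ≥ 5: (1,4), (2,3), (2,4), (3,2), (3,3), (3,4), each with probability 1/12.
E[X | X + Z ≥ 5] = (1 + 2 + 2 + 3 + 3 + 3) / 6 = 7/3.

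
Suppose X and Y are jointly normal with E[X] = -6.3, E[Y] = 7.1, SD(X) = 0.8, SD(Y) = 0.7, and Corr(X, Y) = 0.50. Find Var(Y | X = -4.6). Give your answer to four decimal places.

The conditional variance in a bivariate normal is σ_Y²(1 − ρ²), independent of x.
Var(Y | X=-4.6) = (0.7)²·(1 − (0.50)²) = 0.49·0.75 = 0.3675.

0.3675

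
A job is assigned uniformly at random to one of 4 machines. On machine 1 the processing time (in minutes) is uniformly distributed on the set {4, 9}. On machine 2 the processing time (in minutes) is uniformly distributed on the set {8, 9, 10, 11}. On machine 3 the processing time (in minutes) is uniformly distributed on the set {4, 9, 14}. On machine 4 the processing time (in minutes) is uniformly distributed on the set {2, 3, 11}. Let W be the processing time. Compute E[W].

91/12

E[W | machine 1] = (4+9)/2 = 13/2.
E[W | machine 2] = (8+9+10+11)/4 = 19/2.
E[W | machine 3] = (4+9+14)/3 = 9.
E[W | machine 4] = (2+3+11)/3 = 16/3.
By the law of total expectation,
E[W] = (1/4)·(13/2) + (1/4)·(19/2) + (1/4)·(9) + (1/4)·(16/3) = 91/12.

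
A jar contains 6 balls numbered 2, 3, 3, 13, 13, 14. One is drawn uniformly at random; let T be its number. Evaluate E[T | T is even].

8

P(T is even) = 1/3.
Σ over the event: 2·1/6 + 14·1/6 = 8/3.
E[T | T is even] = (8/3) / (1/3) = 8.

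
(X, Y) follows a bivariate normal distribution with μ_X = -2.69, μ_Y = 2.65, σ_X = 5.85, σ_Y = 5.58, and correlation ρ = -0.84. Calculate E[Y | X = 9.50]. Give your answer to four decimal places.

E[Y | X=x] = μ_Y + ρ(σ_Y/σ_X)(x − μ_X) for jointly normal variables.
E[Y | X=9.50] = 2.65 + (-0.84)·(5.58/5.85)·(9.50 − (-2.69)) = 2.65 + (-0.80123)·(12.19) = -7.1170.

-7.1170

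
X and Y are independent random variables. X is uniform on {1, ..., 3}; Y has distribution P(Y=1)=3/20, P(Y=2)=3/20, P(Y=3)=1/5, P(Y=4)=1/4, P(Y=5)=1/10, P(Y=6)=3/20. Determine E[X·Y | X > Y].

11/3

P(X > Y) = 3/20.
Summing XY·P(x,y) over outcomes with X > Y gives 11/20.
E[X·Y | X > Y] = (11/20) / (3/20) = 11/3.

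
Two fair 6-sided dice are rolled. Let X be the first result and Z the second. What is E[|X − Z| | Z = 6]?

5/2

Outcomes with Z = 6: (1,6), (2,6), (3,6), (4,6), (5,6), (6,6), each with probability 1/36.
E[|X − Z| | Z = 6] = (5 + 4 + 3 + 2 + 1 + 0) / 6 = 5/2.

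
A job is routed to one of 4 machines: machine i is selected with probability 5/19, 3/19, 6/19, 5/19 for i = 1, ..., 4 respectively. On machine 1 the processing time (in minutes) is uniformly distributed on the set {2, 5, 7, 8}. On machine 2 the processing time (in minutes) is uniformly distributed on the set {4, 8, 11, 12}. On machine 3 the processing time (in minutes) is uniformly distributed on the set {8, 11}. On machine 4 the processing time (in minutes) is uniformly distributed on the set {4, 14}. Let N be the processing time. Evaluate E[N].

E[N | machine 1] = (2+5+7+8)/4 = 11/2.
E[N | machine 2] = (4+8+11+12)/4 = 35/4.
E[N | machine 3] = (8+11)/2 = 19/2.
E[N | machine 4] = (4+14)/2 = 9.
By the law of total expectation,
E[N] = (5/19)·(11/2) + (3/19)·(35/4) + (6/19)·(19/2) + (5/19)·(9) = 623/76.

623/76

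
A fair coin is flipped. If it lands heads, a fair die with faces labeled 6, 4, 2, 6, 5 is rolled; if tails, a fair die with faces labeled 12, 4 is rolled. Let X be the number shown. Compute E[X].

63/10

E[X | heads] = (6+4+2+6+5)/5 = 23/5.
E[X | tails] = (12+4)/2 = 8.
By the law of total expectation,
E[X] = (1/2)·(23/5) + (1/2)·(8) = 63/10.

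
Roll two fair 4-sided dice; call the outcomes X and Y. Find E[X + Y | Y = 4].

P(Y = 4) = 1/4.
Summing (X+Y)·P(x,y) over outcomes with Y = 4 gives 13/8.
E[X + Y | Y = 4] = (13/8) / (1/4) = 13/2.

13/2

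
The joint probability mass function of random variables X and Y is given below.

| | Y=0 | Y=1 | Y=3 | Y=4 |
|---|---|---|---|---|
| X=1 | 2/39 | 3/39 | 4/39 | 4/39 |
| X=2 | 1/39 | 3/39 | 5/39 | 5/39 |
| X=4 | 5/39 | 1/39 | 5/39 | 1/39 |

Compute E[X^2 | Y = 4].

4

P(Y = 4) = 10/39.
Σ X^2·P over the event = 1·(4/39) + 4·(5/39) + 16·(1/39) = 40/39.
E[X^2 | Y = 4] = (40/39) / (10/39) = 4.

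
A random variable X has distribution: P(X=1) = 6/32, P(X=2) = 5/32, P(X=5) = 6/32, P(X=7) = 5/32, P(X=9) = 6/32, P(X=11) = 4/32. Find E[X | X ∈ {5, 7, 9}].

P(X ∈ {5, 7, 9}) = 17/32.
Σ over the event: 5·3/16 + 7·5/32 + 9·3/16 = 119/32.
E[X | X ∈ {5, 7, 9}] = (119/32) / (17/32) = 7.

7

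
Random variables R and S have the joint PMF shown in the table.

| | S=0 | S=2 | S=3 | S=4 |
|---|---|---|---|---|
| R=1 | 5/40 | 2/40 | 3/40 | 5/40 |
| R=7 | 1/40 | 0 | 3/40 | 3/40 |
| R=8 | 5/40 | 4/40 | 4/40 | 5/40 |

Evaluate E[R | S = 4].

66/13

P(S = 4) = 13/40.
Summing R·P(R=x,S=y) over the conditioning event gives 33/20.
E[R | S = 4] = (33/20) / (13/40) = 66/13.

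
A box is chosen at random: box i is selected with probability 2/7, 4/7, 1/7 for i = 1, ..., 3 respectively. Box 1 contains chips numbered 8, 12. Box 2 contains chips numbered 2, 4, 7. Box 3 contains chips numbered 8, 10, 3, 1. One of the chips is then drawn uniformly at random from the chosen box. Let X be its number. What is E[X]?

E[X | box 1] = (8+12)/2 = 10.
E[X | box 2] = (2+4+7)/3 = 13/3.
E[X | box 3] = (8+10+3+1)/4 = 11/2.
By the law of total expectation,
E[X] = (2/7)·(10) + (4/7)·(13/3) + (1/7)·(11/2) = 257/42.

257/42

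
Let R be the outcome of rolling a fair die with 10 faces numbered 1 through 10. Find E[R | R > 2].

13/2

Given R > 2, R is equally likely to be any of {3, 4, 5, 6, 7, 8, 9, 10}.
E[R | R > 2] = (3 + 4 + 5 + 6 + 7 + 8 + 9 + 10) / 8 = 13/2.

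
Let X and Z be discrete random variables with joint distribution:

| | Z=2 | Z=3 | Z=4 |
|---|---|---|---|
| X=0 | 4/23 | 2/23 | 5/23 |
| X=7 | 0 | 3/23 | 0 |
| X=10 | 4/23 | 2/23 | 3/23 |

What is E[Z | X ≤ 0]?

34/11

P(X ≤ 0) = 11/23.
Σ Z·P over the event = 2·(4/23) + 3·(2/23) + 4·(5/23) = 34/23.
E[Z | X ≤ 0] = (34/23) / (11/23) = 34/11.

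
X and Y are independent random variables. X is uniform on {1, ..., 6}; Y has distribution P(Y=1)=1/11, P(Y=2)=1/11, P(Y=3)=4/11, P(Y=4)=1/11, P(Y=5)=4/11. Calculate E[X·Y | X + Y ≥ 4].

P(X + Y ≥ 4) = 21/22.
Summing XY·P(x,y) over outcomes with X + Y ≥ 4 gives 37/3.
E[X·Y | X + Y ≥ 4] = (37/3) / (21/22) = 814/63.

814/63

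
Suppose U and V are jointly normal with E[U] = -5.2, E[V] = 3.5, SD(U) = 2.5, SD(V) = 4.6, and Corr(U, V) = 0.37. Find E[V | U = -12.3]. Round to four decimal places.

-1.3337

The regression of V on U has slope ρ·σ_V/σ_U and passes through (μ_U, μ_V).
E[V | U=-12.3] = 3.5 + (0.37)·(4.6/2.5)·(-12.3 − (-5.2)) = 3.5 + (0.6808)·(-7.1) = -1.3337.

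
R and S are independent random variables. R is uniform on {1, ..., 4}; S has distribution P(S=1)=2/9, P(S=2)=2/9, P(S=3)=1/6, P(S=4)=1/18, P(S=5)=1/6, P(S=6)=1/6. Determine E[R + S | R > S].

113/23

P(R > S) = 23/72.
Summing (R+S)·P(x,y) over outcomes with R > S gives 113/72.
E[R + S | R > S] = (113/72) / (23/72) = 113/23.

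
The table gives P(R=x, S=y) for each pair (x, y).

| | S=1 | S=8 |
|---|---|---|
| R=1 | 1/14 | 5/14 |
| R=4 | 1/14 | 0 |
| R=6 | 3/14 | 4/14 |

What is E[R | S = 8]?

29/9

P(S = 8) = 9/14.
Σ R·P over the event = 1·(5/14) + 6·(4/14) = 29/14.
E[R | S = 8] = (29/14) / (9/14) = 29/9.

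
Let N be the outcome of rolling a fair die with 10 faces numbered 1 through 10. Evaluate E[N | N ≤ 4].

Given N ≤ 4, N is equally likely to be any of {1, 2, 3, 4}.
E[N | N ≤ 4] = (1 + 2 + 3 + 4) / 4 = 5/2.

5/2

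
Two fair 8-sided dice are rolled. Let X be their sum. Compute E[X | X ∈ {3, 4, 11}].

P(X ∈ {3, 4, 11}) = 11/64.
Σ over the event: 3·1/32 + 4·3/64 + 11·3/32 = 21/16.
E[X | X ∈ {3, 4, 11}] = (21/16) / (11/64) = 84/11.

84/11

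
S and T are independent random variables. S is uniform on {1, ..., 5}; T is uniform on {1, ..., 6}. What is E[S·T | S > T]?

Outcomes with S > T: (2,1), (3,1), (3,2), (4,1), (4,2), (4,3), (5,1), (5,2), (5,3), (5,4), each with probability 1/30.
E[S·T | S > T] = (2 + 3 + 6 + 4 + 8 + 12 + 5 + 10 + 15 + 20) / 10 = 17/2.

17/2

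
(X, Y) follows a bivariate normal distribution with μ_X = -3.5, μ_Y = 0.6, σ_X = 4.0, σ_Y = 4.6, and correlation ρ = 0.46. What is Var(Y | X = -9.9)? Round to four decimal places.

16.6825

For a bivariate normal, Var(Y | X=x) = σ_Y²(1 − ρ²).
Var(Y | X=-9.9) = (4.6)²·(1 − (0.46)²) = 21.16·0.7884 = 16.6825.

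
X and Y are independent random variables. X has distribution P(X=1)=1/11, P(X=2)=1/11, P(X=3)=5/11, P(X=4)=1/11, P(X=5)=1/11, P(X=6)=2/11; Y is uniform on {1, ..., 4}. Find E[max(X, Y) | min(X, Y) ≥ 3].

77/18

P(min(X, Y) ≥ 3) = 9/22.
Summing max(X,Y)·P(x,y) over outcomes with min(X, Y) ≥ 3 gives 7/4.
E[max(X, Y) | min(X, Y) ≥ 3] = (7/4) / (9/22) = 77/18.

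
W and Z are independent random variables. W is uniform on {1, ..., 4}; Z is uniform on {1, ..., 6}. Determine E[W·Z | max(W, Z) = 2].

8/3

Outcomes with max(W, Z) = 2: (1,2), (2,1), (2,2), each with probability 1/24.
E[W·Z | max(W, Z) = 2] = (2 + 2 + 4) / 3 = 8/3.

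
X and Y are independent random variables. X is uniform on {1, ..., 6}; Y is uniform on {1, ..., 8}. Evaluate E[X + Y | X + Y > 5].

P(X + Y > 5) = 19/24.
Summing (X+Y)·P(x,y) over outcomes with X + Y > 5 gives 43/6.
E[X + Y | X + Y > 5] = (43/6) / (19/24) = 172/19.

172/19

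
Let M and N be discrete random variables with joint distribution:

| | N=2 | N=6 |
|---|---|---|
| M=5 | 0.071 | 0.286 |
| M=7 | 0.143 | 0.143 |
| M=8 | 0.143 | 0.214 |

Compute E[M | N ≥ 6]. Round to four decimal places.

P(N ≥ 6) = 0.643.
Σ M·P over the event = 5·(0.286) + 7·(0.143) + 8·(0.214) = 4.143.
E[M | N ≥ 6] = (4.143) / (0.643) = 6.4432.

6.4432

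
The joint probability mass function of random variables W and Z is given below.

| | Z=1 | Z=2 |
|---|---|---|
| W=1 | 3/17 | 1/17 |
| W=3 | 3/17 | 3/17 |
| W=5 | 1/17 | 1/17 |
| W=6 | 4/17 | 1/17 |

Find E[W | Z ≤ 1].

P(Z ≤ 1) = 11/17.
Summing W·P(W=x,Z=y) over the conditioning event gives 41/17.
E[W | Z ≤ 1] = (41/17) / (11/17) = 41/11.

41/11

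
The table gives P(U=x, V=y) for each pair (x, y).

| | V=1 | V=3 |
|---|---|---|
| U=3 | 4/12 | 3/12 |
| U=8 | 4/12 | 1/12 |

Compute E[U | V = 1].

P(V = 1) = 2/3.
Σ U·P over the event = 3·(4/12) + 8·(4/12) = 11/3.
E[U | V = 1] = (11/3) / (2/3) = 11/2.

11/2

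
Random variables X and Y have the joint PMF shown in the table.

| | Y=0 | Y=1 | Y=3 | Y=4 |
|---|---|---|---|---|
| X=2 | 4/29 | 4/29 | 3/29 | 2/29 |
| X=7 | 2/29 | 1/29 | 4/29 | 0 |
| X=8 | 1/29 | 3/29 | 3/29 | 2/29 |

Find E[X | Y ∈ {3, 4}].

39/7

P(Y ∈ {3, 4}) = 14/29.
Σ X·P over the event = 2·(3/29) + 2·(2/29) + 7·(4/29) + 8·(3/29) + 8·(2/29) = 78/29.
E[X | Y ∈ {3, 4}] = (78/29) / (14/29) = 39/7.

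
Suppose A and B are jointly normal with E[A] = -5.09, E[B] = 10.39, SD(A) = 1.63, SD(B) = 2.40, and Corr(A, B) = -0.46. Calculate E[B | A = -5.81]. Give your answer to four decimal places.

E[B | A=x] = μ_B + ρ(σ_B/σ_A)(x − μ_A) for jointly normal variables.
E[B | A=-5.81] = 10.39 + (-0.46)·(2.40/1.63)·(-5.81 − (-5.09)) = 10.39 + (-0.6773)·(-0.72) = 10.8777.

10.8777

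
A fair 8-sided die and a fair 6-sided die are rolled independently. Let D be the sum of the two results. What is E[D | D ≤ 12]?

344/45

P(D ≤ 12) = 15/16.
E[D | D ≤ 12] = (43/6) / (15/16) = 344/45.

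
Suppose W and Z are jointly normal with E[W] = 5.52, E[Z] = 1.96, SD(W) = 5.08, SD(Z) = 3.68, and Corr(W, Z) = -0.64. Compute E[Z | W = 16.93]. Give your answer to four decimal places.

-3.3299

E[Z | W=x] = μ_Z + ρ(σ_Z/σ_W)(x − μ_W) for jointly normal variables.
E[Z | W=16.93] = 1.96 + (-0.64)·(3.68/5.08)·(16.93 − (5.52)) = 1.96 + (-0.46362)·(11.41) = -3.3299.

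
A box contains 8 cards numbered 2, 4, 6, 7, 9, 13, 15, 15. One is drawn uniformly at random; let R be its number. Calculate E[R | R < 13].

28/5

P(R < 13) = 5/8.
Σ over the event: 2·1/8 + 4·1/8 + 6·1/8 + 7·1/8 + 9·1/8 = 7/2.
E[R | R < 13] = (7/2) / (5/8) = 28/5.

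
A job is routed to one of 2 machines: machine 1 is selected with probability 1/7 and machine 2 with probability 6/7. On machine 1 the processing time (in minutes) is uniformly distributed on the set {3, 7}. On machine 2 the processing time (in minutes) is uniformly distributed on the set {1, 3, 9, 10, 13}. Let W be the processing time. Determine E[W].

E[W | machine 1] = (3+7)/2 = 5.
E[W | machine 2] = (1+3+9+10+13)/5 = 36/5.
By the law of total expectation,
E[W] = (1/7)·(5) + (6/7)·(36/5) = 241/35.

241/35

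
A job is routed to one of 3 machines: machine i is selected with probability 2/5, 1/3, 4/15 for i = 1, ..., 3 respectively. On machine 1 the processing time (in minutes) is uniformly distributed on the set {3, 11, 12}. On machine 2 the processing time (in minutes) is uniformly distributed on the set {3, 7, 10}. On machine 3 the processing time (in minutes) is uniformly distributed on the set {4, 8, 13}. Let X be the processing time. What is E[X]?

356/45

E[X | machine 1] = (3+11+12)/3 = 26/3.
E[X | machine 2] = (3+7+10)/3 = 20/3.
E[X | machine 3] = (4+8+13)/3 = 25/3.
By the law of total expectation,
E[X] = (2/5)·(26/3) + (1/3)·(20/3) + (4/15)·(25/3) = 356/45.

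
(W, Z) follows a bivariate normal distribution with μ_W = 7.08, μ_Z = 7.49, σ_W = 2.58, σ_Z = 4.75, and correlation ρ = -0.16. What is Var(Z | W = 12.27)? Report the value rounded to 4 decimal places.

For a bivariate normal, Var(Z | W=x) = σ_Z²(1 − ρ²).
Var(Z | W=12.27) = (4.75)²·(1 − (-0.16)²) = 22.5625·0.9744 = 21.9849.

21.9849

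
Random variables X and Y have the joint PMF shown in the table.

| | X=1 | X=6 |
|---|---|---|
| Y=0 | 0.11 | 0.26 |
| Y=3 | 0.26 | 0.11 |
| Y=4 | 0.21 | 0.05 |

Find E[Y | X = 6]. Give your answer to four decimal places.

P(X = 6) = 0.42.
Σ Y·P over the event = 0·(0.26) + 3·(0.11) + 4·(0.05) = 0.53.
E[Y | X = 6] = (0.53) / (0.42) = 1.2619.

1.2619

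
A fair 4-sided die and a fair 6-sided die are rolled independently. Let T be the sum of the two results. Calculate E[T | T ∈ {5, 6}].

11/2

P(T ∈ {5, 6}) = 1/3.
Σ over the event: 5·1/6 + 6·1/6 = 11/6.
E[T | T ∈ {5, 6}] = (11/6) / (1/3) = 11/2.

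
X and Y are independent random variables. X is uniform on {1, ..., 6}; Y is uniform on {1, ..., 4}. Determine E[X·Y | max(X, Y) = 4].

Outcomes with max(X, Y) = 4: (1,4), (2,4), (3,4), (4,1), (4,2), (4,3), (4,4), each with probability 1/24.
E[X·Y | max(X, Y) = 4] = (4 + 8 + 12 + 4 + 8 + 12 + 16) / 7 = 64/7.

64/7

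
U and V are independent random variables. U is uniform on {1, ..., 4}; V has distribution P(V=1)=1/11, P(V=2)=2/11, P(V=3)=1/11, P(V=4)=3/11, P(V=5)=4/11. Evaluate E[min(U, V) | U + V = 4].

3/2

P(U + V = 4) = 1/11.
Summing min(U,V)·P(x,y) over outcomes with U + V = 4 gives 3/22.
E[min(U, V) | U + V = 4] = (3/22) / (1/11) = 3/2.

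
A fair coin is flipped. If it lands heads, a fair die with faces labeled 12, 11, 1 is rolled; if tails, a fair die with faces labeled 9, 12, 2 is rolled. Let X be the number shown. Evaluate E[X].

E[X | heads] = (12+11+1)/3 = 8.
E[X | tails] = (9+12+2)/3 = 23/3.
By the law of total expectation,
E[X] = (1/2)·(8) + (1/2)·(23/3) = 47/6.

47/6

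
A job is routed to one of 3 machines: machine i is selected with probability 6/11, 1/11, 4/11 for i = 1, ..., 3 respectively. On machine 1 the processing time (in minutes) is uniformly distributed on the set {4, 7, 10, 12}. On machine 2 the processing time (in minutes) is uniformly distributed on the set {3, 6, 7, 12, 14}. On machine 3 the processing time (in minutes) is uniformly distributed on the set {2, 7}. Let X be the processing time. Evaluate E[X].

69/10

E[X | machine 1] = (4+7+10+12)/4 = 33/4.
E[X | machine 2] = (3+6+7+12+14)/5 = 42/5.
E[X | machine 3] = (2+7)/2 = 9/2.
E[X] = (6/11)·(33/4) + (1/11)·(42/5) + (4/11)·(9/2) = 69/10.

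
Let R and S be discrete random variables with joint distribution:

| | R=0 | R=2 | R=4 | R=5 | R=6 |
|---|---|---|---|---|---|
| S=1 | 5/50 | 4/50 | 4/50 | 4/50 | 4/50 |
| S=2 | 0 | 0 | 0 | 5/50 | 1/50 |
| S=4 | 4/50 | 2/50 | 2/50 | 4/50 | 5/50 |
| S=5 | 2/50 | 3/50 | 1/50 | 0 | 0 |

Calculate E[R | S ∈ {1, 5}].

P(S ∈ {1, 5}) = 27/50.
Σ R·P over the event = 0·(5/50) + 0·(2/50) + 2·(4/50) + 2·(3/50) + 4·(4/50) + 4·(1/50) + 5·(4/50) + 6·(4/50) = 39/25.
E[R | S ∈ {1, 5}] = (39/25) / (27/50) = 26/9.

26/9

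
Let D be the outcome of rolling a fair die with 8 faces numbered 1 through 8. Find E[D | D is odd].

4

Given D is odd, D is equally likely to be any of {1, 3, 5, 7}.
E[D | D is odd] = (1 + 3 + 5 + 7) / 4 = 4.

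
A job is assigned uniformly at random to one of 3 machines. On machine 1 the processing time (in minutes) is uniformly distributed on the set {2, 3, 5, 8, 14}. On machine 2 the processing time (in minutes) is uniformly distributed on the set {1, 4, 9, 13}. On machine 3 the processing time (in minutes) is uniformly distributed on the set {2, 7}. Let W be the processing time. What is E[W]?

353/60

E[W | machine 1] = (2+3+5+8+14)/5 = 32/5.
E[W | machine 2] = (1+4+9+13)/4 = 27/4.
E[W | machine 3] = (2+7)/2 = 9/2.
By the law of total expectation,
E[W] = (1/3)·(32/5) + (1/3)·(27/4) + (1/3)·(9/2) = 353/60.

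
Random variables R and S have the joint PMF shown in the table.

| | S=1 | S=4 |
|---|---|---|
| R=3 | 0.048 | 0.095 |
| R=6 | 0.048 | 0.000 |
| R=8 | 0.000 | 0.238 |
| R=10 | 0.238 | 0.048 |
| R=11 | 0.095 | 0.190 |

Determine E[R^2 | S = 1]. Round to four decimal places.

87.3077

P(S = 1) = 0.429.
Σ R^2·P over the event = 9·(0.048) + 36·(0.048) + 100·(0.238) + 121·(0.095) = 37.455.
E[R^2 | S = 1] = (37.455) / (0.429) = 87.3077.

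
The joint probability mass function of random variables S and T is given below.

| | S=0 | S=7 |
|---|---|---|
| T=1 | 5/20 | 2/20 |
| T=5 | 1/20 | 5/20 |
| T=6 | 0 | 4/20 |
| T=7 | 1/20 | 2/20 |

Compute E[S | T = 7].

P(T = 7) = 3/20.
Σ S·P over the event = 0·(1/20) + 7·(2/20) = 7/10.
E[S | T = 7] = (7/10) / (3/20) = 14/3.

14/3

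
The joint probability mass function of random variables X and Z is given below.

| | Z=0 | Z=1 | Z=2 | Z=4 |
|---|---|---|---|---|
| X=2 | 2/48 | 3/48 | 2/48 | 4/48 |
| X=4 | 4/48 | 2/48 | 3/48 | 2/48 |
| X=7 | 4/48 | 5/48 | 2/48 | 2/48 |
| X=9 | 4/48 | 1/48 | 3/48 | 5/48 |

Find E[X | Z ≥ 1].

95/17

P(Z ≥ 1) = 17/24.
Summing X·P(X=x,Z=y) over the conditioning event gives 95/24.
E[X | Z ≥ 1] = (95/24) / (17/24) = 95/17.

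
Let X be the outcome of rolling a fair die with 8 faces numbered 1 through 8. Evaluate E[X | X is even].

5

Given X is even, X is equally likely to be any of {2, 4, 6, 8}.
E[X | X is even] = (2 + 4 + 6 + 8) / 4 = 5.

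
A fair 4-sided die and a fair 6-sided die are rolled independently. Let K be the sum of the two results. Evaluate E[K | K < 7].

32/7

P(K < 7) = 7/12.
Σ over the event: 2·1/24 + 3·1/12 + 4·1/8 + 5·1/6 + 6·1/6 = 8/3.
E[K | K < 7] = (8/3) / (7/12) = 32/7.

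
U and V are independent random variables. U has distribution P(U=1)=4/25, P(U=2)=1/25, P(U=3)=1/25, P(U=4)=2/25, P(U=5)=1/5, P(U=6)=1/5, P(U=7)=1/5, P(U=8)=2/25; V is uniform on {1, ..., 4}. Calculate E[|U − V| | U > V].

270/77

P(U > V) = 77/100.
Summing |U−V|·P(x,y) over outcomes with U > V gives 27/10.
E[|U − V| | U > V] = (27/10) / (77/100) = 270/77.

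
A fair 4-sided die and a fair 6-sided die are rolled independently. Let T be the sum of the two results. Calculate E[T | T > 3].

136/21

P(T > 3) = 7/8.
Σ over the event: 4·1/8 + 5·1/6 + 6·1/6 + 7·1/6 + 8·1/8 + 9·1/12 + 10·1/24 = 17/3.
E[T | T > 3] = (17/3) / (7/8) = 136/21.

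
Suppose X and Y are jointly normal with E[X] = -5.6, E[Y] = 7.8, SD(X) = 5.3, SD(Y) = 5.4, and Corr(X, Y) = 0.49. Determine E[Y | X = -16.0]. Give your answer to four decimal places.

2.6078

For a bivariate normal, E[Y | X=x] = μ_Y + ρ·(σ_Y/σ_X)·(x − μ_X).
E[Y | X=-16.0] = 7.8 + (0.49)·(5.4/5.3)·(-16.0 − (-5.6)) = 7.8 + (0.49925)·(-10.4) = 2.6078.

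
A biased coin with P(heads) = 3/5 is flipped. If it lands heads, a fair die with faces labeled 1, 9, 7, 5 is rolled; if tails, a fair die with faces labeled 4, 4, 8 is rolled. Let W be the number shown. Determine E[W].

163/30

E[W | heads] = (1+9+7+5)/4 = 11/2.
E[W | tails] = (4+4+8)/3 = 16/3.
By the law of total expectation,
E[W] = (3/5)·(11/2) + (2/5)·(16/3) = 163/30.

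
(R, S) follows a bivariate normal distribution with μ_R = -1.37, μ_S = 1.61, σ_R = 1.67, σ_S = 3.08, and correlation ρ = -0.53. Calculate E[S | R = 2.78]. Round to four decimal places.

-2.4466

For a bivariate normal, E[S | R=x] = μ_S + ρ·(σ_S/σ_R)·(x − μ_R).
E[S | R=2.78] = 1.61 + (-0.53)·(3.08/1.67)·(2.78 − (-1.37)) = 1.61 + (-0.97749)·(4.15) = -2.4466.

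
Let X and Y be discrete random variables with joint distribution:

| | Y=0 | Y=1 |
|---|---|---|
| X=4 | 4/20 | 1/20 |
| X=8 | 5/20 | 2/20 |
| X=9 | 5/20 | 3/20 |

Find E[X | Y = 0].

P(Y = 0) = 7/10.
Σ X·P over the event = 4·(4/20) + 8·(5/20) + 9·(5/20) = 101/20.
E[X | Y = 0] = (101/20) / (7/10) = 101/14.

101/14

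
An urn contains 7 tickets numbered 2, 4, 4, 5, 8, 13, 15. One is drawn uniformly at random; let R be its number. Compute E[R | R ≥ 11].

14

P(R ≥ 11) = 2/7.
Σ over the event: 13·1/7 + 15·1/7 = 4.
E[R | R ≥ 11] = (4) / (2/7) = 14.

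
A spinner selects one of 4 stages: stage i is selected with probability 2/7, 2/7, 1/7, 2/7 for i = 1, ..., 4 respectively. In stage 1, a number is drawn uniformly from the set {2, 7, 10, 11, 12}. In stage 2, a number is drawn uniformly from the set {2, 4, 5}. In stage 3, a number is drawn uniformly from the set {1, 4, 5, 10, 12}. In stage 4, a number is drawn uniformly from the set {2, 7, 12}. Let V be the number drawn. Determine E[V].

E[V | stage 1] = (2+7+10+11+12)/5 = 42/5.
E[V | stage 2] = (2+4+5)/3 = 11/3.
E[V | stage 3] = (1+4+5+10+12)/5 = 32/5.
E[V | stage 4] = (2+7+12)/3 = 7.
By the law of total expectation,
E[V] = (2/7)·(42/5) + (2/7)·(11/3) + (1/7)·(32/5) + (2/7)·(7) = 668/105.

668/105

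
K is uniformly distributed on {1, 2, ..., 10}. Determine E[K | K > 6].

17/2

Given K > 6, K is equally likely to be any of {7, 8, 9, 10}.
E[K | K > 6] = (7 + 8 + 9 + 10) / 4 = 17/2.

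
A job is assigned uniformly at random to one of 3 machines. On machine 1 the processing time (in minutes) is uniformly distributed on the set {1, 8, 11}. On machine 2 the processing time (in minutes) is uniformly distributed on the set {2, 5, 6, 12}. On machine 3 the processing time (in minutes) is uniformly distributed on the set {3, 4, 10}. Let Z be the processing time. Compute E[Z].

223/36

E[Z | machine 1] = (1+8+11)/3 = 20/3.
E[Z | machine 2] = (2+5+6+12)/4 = 25/4.
E[Z | machine 3] = (3+4+10)/3 = 17/3.
By the law of total expectation,
E[Z] = (1/3)·(20/3) + (1/3)·(25/4) + (1/3)·(17/3) = 223/36.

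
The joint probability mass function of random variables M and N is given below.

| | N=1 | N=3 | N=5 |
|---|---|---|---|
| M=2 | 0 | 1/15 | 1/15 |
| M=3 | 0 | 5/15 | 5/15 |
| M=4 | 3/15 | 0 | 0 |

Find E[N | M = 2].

4

P(M = 2) = 2/15.
Σ N·P over the event = 3·(1/15) + 5·(1/15) = 8/15.
E[N | M = 2] = (8/15) / (2/15) = 4.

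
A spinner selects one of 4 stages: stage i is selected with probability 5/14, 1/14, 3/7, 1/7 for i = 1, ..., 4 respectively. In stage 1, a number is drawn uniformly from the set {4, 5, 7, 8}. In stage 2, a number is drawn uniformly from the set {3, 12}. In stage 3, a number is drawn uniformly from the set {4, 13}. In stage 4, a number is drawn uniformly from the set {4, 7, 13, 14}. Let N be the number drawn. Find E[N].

E[N | stage 1] = (4+5+7+8)/4 = 6.
E[N | stage 2] = (3+12)/2 = 15/2.
E[N | stage 3] = (4+13)/2 = 17/2.
E[N | stage 4] = (4+7+13+14)/4 = 19/2.
E[N] = (5/14)·(6) + (1/14)·(15/2) + (3/7)·(17/2) + (1/7)·(19/2) = 215/28.

215/28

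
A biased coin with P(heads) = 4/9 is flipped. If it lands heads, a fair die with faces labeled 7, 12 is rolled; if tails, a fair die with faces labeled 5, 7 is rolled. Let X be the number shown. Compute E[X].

68/9

E[X | heads] = (7+12)/2 = 19/2.
E[X | tails] = (5+7)/2 = 6.
By the law of total expectation,
E[X] = (4/9)·(19/2) + (5/9)·(6) = 68/9.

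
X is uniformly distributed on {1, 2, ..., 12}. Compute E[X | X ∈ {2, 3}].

P(X ∈ {2, 3}) = 1/6.
Σ over the event: 2·1/12 + 3·1/12 = 5/12.
E[X | X ∈ {2, 3}] = (5/12) / (1/6) = 5/2.

5/2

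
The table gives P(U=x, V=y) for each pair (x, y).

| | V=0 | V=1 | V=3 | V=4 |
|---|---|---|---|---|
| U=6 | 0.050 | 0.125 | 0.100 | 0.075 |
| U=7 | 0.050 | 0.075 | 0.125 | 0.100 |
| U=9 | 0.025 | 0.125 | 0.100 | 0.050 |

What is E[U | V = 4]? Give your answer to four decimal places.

P(V = 4) = 0.225.
Σ U·P over the event = 6·(0.075) + 7·(0.100) + 9·(0.050) = 1.600.
E[U | V = 4] = (1.600) / (0.225) = 7.1111.

7.1111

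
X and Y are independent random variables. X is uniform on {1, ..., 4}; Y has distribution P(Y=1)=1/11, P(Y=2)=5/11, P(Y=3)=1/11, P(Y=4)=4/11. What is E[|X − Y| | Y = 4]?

3/2

P(Y = 4) = 4/11.
Summing |X−Y|·P(x,y) over outcomes with Y = 4 gives 6/11.
E[|X − Y| | Y = 4] = (6/11) / (4/11) = 3/2.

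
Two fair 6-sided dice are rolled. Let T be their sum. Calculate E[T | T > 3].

244/33

P(T > 3) = 11/12.
E[T | T > 3] = (61/9) / (11/12) = 244/33.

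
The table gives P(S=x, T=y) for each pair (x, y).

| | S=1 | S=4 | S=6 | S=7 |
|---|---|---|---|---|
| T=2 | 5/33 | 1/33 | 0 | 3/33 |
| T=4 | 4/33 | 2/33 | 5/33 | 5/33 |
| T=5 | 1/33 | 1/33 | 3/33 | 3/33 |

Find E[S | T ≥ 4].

P(T ≥ 4) = 8/11.
Σ S·P over the event = 1·(4/33) + 1·(1/33) + 4·(2/33) + 4·(1/33) + 6·(5/33) + 6·(3/33) + 7·(5/33) + 7·(3/33) = 11/3.
E[S | T ≥ 4] = (11/3) / (8/11) = 121/24.

121/24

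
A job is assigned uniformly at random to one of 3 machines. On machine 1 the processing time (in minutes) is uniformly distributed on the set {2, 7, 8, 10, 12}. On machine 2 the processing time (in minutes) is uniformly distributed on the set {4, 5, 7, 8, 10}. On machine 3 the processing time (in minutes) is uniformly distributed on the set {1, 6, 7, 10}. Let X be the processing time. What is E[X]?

E[X | machine 1] = (2+7+8+10+12)/5 = 39/5.
E[X | machine 2] = (4+5+7+8+10)/5 = 34/5.
E[X | machine 3] = (1+6+7+10)/4 = 6.
By the law of total expectation,
E[X] = (1/3)·(39/5) + (1/3)·(34/5) + (1/3)·(6) = 103/15.

103/15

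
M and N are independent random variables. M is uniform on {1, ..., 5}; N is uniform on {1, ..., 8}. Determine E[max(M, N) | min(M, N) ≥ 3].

103/18

P(min(M, N) ≥ 3) = 9/20.
Summing max(M,N)·P(x,y) over outcomes with min(M, N) ≥ 3 gives 103/40.
E[max(M, N) | min(M, N) ≥ 3] = (103/40) / (9/20) = 103/18.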